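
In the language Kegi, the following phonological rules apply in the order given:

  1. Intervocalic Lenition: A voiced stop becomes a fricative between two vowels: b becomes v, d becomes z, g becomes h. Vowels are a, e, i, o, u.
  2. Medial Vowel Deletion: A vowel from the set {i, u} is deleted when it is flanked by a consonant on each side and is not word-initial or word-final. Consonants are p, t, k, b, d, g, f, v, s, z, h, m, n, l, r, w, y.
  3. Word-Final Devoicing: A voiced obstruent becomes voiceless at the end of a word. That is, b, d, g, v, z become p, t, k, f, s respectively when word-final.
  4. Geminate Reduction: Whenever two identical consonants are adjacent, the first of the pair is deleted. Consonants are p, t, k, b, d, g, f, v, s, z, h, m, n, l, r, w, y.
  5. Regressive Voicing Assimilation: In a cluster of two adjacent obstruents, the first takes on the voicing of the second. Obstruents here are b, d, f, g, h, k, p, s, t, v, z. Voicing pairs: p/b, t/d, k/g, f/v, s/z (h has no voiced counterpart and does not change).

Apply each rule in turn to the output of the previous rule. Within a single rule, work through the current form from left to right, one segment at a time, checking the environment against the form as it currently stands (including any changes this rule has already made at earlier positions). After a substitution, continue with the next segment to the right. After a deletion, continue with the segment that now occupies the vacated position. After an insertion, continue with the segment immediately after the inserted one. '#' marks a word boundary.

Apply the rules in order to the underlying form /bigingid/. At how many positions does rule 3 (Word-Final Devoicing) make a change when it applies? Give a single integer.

1 Intervocalic Lenition: [bigingid] → [bihingid]
2 Medial Vowel Deletion: [bihingid] → [bhngd]
3 Word-Final Devoicing: [bhngd] → [bhngt]
4 Geminate Reduction: no change — [bhngt]
5 Regressive Voicing Assimilation: [bhngt] → [phnkt]
Rule 3 changed 1 position(s).

1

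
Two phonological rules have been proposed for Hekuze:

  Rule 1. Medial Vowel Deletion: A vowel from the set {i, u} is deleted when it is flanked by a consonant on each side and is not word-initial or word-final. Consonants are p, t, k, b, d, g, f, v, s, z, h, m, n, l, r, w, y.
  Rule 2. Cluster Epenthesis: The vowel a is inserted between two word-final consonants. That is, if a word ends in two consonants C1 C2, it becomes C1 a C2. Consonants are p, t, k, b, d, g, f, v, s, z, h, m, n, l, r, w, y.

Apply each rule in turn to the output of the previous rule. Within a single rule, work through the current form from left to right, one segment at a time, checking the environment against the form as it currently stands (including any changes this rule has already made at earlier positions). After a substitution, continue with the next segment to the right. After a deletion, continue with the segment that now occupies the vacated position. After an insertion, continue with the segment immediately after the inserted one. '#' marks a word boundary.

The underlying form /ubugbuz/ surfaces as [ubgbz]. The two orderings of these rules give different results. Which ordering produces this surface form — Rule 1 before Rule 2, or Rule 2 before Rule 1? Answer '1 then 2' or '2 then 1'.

Order 1 then 2:
  1 Medial Vowel Deletion: [ubugbuz] → [ubgbz]
  2 Cluster Epenthesis: [ubgbz] → [ubgbaz]
  result: [ubgbaz]
Order 2 then 1:
  2 Cluster Epenthesis: no change — [ubugbuz]
  1 Medial Vowel Deletion: [ubugbuz] → [ubgbz]
  result: [ubgbz]

2 then 1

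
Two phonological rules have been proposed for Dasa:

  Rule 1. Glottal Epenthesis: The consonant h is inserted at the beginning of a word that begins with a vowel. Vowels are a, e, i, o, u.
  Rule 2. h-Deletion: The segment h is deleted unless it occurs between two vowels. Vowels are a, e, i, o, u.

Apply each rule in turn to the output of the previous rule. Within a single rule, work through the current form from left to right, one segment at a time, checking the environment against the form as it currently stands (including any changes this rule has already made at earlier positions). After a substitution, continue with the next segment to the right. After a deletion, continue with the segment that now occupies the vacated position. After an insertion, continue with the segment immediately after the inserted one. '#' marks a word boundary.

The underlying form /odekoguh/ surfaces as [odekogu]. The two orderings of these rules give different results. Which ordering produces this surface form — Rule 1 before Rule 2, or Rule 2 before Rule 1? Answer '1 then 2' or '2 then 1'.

Order 1 then 2:
  1 Glottal Epenthesis: [odekoguh] → [hodekoguh]
  2 h-Deletion: [hodekoguh] → [odekogu]
  result: [odekogu]
Order 2 then 1:
  2 h-Deletion: [odekoguh] → [odekogu]
  1 Glottal Epenthesis: [odekogu] → [hodekogu]
  result: [hodekogu]

1 then 2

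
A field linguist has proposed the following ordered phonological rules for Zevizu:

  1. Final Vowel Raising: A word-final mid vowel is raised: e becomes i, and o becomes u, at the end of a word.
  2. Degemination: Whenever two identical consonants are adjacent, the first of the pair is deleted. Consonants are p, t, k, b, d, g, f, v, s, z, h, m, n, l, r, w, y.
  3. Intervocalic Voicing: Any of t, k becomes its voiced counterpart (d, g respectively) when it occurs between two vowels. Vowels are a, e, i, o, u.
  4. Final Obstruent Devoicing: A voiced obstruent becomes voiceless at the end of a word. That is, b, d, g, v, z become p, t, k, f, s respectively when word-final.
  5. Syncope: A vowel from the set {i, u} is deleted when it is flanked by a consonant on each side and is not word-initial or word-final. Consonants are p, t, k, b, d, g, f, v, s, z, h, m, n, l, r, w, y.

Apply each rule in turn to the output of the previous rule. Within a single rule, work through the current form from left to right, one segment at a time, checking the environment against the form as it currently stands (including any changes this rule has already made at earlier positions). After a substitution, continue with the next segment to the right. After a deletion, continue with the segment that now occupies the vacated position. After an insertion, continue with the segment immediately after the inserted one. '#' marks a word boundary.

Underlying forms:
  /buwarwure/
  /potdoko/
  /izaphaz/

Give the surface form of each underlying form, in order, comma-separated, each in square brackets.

/buwarwure/:
  1 Final Vowel Raising: [buwarwure] → [buwarwuri]
  2 Degemination: no change — [buwarwuri]
  3 Intervocalic Voicing: no change — [buwarwuri]
  4 Final Obstruent Devoicing: no change — [buwarwuri]
  5 Syncope: [buwarwuri] → [bwarwri]
/potdoko/:
  1 Final Vowel Raising: [potdoko] → [potdoku]
  2 Degemination: no change — [potdoku]
  3 Intervocalic Voicing: [potdoku] → [potdogu]
  4 Final Obstruent Devoicing: no change — [potdogu]
  5 Syncope: no change — [potdogu]
/izaphaz/:
  1 Final Vowel Raising: no change — [izaphaz]
  2 Degemination: no change — [izaphaz]
  3 Intervocalic Voicing: no change — [izaphaz]
  4 Final Obstruent Devoicing: [izaphaz] → [izaphas]
  5 Syncope: no change — [izaphas]

[bwarwri], [potdogu], [izaphas]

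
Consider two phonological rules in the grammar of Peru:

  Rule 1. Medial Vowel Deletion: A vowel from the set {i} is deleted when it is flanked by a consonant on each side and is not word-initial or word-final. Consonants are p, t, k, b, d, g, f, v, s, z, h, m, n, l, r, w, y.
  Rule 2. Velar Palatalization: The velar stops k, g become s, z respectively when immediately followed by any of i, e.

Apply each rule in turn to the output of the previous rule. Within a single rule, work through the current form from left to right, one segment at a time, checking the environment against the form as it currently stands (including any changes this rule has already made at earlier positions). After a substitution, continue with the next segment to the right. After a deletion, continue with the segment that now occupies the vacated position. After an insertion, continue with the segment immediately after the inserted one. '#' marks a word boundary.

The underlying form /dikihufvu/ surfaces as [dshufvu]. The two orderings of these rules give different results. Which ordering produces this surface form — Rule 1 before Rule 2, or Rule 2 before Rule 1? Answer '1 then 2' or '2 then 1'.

Order 1 then 2:
  1 Medial Vowel Deletion: [dikihufvu] → [dkhufvu]
  2 Velar Palatalization: no change — [dkhufvu]
  result: [dkhufvu]
Order 2 then 1:
  2 Velar Palatalization: [dikihufvu] → [disihufvu]
  1 Medial Vowel Deletion: [disihufvu] → [dshufvu]
  result: [dshufvu]

2 then 1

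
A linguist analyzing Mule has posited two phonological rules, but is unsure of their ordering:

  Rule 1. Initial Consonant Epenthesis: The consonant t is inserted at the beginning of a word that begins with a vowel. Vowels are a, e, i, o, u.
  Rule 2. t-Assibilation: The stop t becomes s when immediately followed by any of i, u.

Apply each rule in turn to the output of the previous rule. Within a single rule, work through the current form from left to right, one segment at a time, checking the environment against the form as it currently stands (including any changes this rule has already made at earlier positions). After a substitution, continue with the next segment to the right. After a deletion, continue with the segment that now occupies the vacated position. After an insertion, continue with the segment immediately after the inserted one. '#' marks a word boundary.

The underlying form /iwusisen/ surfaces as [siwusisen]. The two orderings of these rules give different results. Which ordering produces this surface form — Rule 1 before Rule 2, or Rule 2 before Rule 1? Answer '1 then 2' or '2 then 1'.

Order 1 then 2:
  1 Initial Consonant Epenthesis: [iwusisen] → [tiwusisen]
  2 t-Assibilation: [tiwusisen] → [siwusisen]
  result: [siwusisen]
Order 2 then 1:
  2 t-Assibilation: no change — [iwusisen]
  1 Initial Consonant Epenthesis: [iwusisen] → [tiwusisen]
  result: [tiwusisen]

1 then 2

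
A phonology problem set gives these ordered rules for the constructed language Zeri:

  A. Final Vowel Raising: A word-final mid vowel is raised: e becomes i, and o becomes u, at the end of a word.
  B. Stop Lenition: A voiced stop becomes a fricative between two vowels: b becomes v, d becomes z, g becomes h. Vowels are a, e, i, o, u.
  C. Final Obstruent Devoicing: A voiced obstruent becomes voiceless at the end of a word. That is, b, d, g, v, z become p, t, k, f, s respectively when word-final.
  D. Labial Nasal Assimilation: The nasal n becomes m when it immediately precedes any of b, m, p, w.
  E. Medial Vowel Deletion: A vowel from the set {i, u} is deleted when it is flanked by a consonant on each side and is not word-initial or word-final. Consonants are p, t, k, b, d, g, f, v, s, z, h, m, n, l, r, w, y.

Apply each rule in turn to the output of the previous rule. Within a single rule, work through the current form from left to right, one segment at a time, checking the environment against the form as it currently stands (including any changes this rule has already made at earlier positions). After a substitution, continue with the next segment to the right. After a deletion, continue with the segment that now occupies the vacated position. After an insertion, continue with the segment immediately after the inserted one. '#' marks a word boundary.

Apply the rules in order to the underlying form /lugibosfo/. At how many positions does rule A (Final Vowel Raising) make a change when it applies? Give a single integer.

1

A Final Vowel Raising: [lugibosfo] → [lugibosfu]
B Stop Lenition: [lugibosfu] → [luhivosfu]
C Final Obstruent Devoicing: no change — [luhivosfu]
D Labial Nasal Assimilation: no change — [luhivosfu]
E Medial Vowel Deletion: [luhivosfu] → [lhvosfu]
Rule A changed 1 position(s).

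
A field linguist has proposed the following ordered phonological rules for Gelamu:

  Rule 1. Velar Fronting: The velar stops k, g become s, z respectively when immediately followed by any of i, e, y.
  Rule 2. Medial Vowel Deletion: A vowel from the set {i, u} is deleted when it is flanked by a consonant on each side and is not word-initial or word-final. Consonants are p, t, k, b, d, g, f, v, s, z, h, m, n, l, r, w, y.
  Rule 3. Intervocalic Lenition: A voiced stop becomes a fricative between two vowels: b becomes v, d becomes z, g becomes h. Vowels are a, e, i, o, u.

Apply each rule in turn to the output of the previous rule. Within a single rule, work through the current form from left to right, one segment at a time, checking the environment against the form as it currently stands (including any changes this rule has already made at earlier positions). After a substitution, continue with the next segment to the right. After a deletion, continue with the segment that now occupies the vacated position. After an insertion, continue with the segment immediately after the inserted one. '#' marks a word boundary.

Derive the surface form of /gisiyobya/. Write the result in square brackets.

[zsyobya]

Rule 1 Velar Fronting: [gisiyobya] → [zisiyobya]
Rule 2 Medial Vowel Deletion: [zisiyobya] → [zsyobya]
Rule 3 Intervocalic Lenition: no change — [zsyobya]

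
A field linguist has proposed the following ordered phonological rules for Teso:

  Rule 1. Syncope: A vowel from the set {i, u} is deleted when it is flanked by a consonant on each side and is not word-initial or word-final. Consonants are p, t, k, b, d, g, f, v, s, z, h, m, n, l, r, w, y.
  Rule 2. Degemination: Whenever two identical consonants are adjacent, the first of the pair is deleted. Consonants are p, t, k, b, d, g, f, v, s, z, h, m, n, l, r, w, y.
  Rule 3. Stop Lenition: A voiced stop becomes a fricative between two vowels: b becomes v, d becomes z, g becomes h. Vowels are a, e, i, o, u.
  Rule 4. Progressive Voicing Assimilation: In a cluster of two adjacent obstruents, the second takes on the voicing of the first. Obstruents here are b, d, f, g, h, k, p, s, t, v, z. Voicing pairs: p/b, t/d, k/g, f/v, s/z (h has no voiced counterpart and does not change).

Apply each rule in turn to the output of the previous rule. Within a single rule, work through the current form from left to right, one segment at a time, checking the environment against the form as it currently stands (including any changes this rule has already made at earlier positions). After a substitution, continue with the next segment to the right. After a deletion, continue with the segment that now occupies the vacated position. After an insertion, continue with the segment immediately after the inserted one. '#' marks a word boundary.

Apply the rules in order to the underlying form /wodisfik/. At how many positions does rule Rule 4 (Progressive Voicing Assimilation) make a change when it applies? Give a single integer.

Rule 1 Syncope: [wodisfik] → [wodsfk]
Rule 2 Degemination: no change — [wodsfk]
Rule 3 Stop Lenition: no change — [wodsfk]
Rule 4 Progressive Voicing Assimilation: [wodsfk] → [wodzvg]
Rule Rule 4 changed 3 position(s).

3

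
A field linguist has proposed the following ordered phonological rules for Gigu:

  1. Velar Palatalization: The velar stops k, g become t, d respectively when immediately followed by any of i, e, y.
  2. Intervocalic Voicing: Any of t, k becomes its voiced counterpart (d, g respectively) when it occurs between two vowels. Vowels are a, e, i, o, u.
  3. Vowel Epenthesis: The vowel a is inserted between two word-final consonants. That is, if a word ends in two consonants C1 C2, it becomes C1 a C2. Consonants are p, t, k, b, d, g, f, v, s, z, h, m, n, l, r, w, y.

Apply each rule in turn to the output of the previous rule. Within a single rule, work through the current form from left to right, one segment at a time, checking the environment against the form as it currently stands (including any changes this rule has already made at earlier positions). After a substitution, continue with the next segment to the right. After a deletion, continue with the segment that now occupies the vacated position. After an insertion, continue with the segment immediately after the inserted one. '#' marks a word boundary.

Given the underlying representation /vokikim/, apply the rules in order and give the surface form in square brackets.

[vodidim]

1 Velar Palatalization: [vokikim] → [votitim]
2 Intervocalic Voicing: [votitim] → [vodidim]
3 Vowel Epenthesis: no change — [vodidim]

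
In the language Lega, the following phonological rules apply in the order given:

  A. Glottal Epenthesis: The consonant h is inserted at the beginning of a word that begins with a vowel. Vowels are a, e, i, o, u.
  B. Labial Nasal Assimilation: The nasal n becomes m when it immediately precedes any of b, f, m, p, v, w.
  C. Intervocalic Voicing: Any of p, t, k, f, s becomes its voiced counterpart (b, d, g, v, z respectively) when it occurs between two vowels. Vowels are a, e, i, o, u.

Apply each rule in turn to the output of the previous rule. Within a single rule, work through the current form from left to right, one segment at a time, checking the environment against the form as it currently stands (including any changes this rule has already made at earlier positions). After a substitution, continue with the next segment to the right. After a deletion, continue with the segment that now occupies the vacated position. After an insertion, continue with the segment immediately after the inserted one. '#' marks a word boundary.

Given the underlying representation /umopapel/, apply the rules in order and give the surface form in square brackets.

[humobabel]

A Glottal Epenthesis: [umopapel] → [humopapel]
B Labial Nasal Assimilation: no change — [humopapel]
C Intervocalic Voicing: [humopapel] → [humobabel]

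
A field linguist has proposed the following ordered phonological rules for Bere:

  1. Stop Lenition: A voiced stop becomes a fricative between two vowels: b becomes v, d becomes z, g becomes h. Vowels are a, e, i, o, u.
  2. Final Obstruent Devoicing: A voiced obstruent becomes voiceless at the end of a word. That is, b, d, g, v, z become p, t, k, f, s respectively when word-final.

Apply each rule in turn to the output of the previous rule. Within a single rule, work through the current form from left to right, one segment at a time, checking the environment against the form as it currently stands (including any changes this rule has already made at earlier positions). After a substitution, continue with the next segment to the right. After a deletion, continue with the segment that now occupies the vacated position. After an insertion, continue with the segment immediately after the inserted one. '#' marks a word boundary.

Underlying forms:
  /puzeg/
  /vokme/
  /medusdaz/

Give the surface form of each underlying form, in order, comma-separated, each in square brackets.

[puzek], [vokme], [mezusdas]

/puzeg/:
  1 Stop Lenition: no change — [puzeg]
  2 Final Obstruent Devoicing: [puzeg] → [puzek]
/vokme/:
  1 Stop Lenition: no change — [vokme]
  2 Final Obstruent Devoicing: no change — [vokme]
/medusdaz/:
  1 Stop Lenition: [medusdaz] → [mezusdaz]
  2 Final Obstruent Devoicing: [mezusdaz] → [mezusdas]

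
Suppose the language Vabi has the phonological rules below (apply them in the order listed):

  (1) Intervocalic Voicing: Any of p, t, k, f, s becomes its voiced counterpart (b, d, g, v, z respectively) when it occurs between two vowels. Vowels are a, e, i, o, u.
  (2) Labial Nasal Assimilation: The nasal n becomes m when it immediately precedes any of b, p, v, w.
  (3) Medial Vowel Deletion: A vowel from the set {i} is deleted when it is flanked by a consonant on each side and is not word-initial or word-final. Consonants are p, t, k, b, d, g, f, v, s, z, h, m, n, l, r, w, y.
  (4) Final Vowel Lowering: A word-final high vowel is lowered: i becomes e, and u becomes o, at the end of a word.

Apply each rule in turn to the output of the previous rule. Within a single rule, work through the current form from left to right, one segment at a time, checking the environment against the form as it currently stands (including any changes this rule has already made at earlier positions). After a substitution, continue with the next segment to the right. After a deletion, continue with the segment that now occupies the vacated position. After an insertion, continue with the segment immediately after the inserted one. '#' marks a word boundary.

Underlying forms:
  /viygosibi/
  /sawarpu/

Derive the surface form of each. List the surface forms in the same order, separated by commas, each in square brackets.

/viygosibi/:
  (1) Intervocalic Voicing: [viygosibi] → [viygozibi]
  (2) Labial Nasal Assimilation: no change — [viygozibi]
  (3) Medial Vowel Deletion: [viygozibi] → [vygozbi]
  (4) Final Vowel Lowering: [vygozbi] → [vygozbe]
/sawarpu/:
  (1) Intervocalic Voicing: no change — [sawarpu]
  (2) Labial Nasal Assimilation: no change — [sawarpu]
  (3) Medial Vowel Deletion: no change — [sawarpu]
  (4) Final Vowel Lowering: [sawarpu] → [sawarpo]

[vygozbe], [sawarpo]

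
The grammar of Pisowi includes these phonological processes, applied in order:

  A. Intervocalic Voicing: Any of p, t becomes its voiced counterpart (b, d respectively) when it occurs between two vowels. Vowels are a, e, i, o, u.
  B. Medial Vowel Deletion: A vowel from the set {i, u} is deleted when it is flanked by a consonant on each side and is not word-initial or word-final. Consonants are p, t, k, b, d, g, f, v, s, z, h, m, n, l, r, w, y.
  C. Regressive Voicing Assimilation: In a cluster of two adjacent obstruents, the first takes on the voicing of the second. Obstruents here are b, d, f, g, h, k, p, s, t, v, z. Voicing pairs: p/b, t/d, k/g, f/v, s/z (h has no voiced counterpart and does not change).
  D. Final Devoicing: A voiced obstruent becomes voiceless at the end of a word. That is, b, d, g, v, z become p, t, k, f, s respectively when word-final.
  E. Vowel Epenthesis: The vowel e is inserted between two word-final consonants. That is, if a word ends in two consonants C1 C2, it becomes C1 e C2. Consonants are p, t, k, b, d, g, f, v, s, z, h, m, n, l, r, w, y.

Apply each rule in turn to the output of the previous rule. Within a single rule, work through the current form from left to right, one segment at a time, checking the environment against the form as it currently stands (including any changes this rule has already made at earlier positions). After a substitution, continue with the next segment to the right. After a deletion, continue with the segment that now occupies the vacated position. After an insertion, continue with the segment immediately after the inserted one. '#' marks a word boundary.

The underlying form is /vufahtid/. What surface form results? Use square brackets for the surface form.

A Intervocalic Voicing: no change — [vufahtid]
B Medial Vowel Deletion: [vufahtid] → [vfahtd]
C Regressive Voicing Assimilation: [vfahtd] → [ffahdd]
D Final Devoicing: [ffahdd] → [ffahdt]
E Vowel Epenthesis: [ffahdt] → [ffahdet]

[ffahdet]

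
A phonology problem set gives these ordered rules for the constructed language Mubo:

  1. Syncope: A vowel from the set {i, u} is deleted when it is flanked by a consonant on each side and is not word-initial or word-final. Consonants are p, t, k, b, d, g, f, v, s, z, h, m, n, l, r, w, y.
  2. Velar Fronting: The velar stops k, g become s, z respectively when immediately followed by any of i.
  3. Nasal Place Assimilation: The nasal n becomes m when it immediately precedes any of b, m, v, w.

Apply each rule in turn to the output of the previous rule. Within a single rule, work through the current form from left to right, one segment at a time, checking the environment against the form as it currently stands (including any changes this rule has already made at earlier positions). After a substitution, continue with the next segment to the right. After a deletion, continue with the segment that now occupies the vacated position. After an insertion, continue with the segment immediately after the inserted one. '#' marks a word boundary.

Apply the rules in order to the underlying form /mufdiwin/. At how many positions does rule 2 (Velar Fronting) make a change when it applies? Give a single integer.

1 Syncope: [mufdiwin] → [mfdwn]
2 Velar Fronting: no change — [mfdwn]
3 Nasal Place Assimilation: no change — [mfdwn]
Rule 2 changed 0 position(s).

0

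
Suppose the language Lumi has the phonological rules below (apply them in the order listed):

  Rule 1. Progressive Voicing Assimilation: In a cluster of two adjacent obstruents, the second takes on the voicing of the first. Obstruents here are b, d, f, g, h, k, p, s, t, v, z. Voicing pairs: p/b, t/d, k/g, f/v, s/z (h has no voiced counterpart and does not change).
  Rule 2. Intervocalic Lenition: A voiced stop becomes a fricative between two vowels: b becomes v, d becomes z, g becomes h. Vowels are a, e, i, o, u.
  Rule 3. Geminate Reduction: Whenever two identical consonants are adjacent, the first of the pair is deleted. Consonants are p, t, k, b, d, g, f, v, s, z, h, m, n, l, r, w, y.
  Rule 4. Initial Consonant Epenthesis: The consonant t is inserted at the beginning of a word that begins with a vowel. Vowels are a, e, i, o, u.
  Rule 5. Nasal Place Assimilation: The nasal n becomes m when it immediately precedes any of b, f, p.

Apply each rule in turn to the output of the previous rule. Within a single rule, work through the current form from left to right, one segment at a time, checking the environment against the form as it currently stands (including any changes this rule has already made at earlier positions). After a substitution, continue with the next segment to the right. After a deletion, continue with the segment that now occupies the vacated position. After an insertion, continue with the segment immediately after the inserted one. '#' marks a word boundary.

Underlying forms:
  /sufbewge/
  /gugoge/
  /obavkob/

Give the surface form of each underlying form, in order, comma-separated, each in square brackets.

[sufpewge], [guhohe], [tovavgob]

/sufbewge/:
  Rule 1 Progressive Voicing Assimilation: [sufbewge] → [sufpewge]
  Rule 2 Intervocalic Lenition: no change — [sufpewge]
  Rule 3 Geminate Reduction: no change — [sufpewge]
  Rule 4 Initial Consonant Epenthesis: no change — [sufpewge]
  Rule 5 Nasal Place Assimilation: no change — [sufpewge]
/gugoge/:
  Rule 1 Progressive Voicing Assimilation: no change — [gugoge]
  Rule 2 Intervocalic Lenition: [gugoge] → [guhohe]
  Rule 3 Geminate Reduction: no change — [guhohe]
  Rule 4 Initial Consonant Epenthesis: no change — [guhohe]
  Rule 5 Nasal Place Assimilation: no change — [guhohe]
/obavkob/:
  Rule 1 Progressive Voicing Assimilation: [obavkob] → [obavgob]
  Rule 2 Intervocalic Lenition: [obavgob] → [ovavgob]
  Rule 3 Geminate Reduction: no change — [ovavgob]
  Rule 4 Initial Consonant Epenthesis: [ovavgob] → [tovavgob]
  Rule 5 Nasal Place Assimilation: no change — [tovavgob]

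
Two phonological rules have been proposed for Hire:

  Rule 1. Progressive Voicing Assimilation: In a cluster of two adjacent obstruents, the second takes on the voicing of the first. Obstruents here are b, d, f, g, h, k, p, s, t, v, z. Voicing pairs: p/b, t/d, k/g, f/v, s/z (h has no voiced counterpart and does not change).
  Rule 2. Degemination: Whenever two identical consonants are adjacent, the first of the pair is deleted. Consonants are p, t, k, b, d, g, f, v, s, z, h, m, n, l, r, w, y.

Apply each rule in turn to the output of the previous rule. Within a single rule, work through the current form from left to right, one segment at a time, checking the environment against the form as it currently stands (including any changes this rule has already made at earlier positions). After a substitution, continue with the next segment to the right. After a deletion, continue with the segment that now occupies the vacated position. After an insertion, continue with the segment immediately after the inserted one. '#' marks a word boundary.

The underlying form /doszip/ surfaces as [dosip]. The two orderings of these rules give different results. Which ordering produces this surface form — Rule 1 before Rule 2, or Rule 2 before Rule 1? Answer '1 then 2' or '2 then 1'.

1 then 2

Order 1 then 2:
  1 Progressive Voicing Assimilation: [doszip] → [dossip]
  2 Degemination: [dossip] → [dosip]
  result: [dosip]
Order 2 then 1:
  2 Degemination: no change — [doszip]
  1 Progressive Voicing Assimilation: [doszip] → [dossip]
  result: [dossip]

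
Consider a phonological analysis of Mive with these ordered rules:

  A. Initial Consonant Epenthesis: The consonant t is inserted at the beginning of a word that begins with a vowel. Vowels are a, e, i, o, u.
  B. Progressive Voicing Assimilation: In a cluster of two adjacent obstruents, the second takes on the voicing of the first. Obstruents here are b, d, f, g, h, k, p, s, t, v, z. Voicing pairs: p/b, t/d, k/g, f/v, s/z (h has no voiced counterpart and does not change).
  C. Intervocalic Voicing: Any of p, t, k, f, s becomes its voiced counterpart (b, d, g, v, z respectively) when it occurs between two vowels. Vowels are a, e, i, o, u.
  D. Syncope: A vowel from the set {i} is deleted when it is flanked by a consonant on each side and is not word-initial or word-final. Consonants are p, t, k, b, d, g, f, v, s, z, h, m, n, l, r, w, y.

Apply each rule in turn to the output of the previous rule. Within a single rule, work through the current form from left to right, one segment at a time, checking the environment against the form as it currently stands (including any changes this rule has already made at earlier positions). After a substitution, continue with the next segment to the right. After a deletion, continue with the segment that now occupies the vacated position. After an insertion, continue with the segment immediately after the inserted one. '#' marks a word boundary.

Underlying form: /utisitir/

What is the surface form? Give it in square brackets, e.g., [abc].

A Initial Consonant Epenthesis: [utisitir] → [tutisitir]
B Progressive Voicing Assimilation: no change — [tutisitir]
C Intervocalic Voicing: [tutisitir] → [tudizidir]
D Syncope: [tudizidir] → [tudzdr]

[tudzdr]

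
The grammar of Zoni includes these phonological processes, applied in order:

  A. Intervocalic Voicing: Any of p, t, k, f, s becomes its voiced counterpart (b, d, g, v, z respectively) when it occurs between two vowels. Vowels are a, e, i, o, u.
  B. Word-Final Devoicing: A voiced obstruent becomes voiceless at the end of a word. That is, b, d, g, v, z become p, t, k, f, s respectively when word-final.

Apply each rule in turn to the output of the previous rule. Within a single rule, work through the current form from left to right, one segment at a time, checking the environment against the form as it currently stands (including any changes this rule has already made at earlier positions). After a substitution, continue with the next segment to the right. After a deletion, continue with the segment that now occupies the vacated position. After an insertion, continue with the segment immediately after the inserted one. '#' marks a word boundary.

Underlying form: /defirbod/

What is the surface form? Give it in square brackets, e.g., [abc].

[devirbot]

A Intervocalic Voicing: [defirbod] → [devirbod]
B Word-Final Devoicing: [devirbod] → [devirbot]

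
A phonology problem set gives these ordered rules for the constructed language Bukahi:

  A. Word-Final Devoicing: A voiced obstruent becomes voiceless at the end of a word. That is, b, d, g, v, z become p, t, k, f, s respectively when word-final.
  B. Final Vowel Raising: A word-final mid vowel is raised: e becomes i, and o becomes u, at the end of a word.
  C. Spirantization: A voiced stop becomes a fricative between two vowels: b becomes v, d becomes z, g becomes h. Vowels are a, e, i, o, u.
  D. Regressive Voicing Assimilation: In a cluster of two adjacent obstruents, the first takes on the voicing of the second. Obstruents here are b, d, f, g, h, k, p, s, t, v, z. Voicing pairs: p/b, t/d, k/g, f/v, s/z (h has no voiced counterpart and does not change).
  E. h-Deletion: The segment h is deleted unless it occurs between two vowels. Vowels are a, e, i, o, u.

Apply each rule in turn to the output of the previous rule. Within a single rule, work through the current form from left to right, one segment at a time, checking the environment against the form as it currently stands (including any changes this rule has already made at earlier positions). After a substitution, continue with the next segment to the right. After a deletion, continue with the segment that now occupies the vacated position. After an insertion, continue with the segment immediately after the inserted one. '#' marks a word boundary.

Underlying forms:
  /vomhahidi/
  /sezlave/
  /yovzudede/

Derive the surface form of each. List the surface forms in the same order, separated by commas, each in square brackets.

/vomhahidi/:
  A Word-Final Devoicing: no change — [vomhahidi]
  B Final Vowel Raising: no change — [vomhahidi]
  C Spirantization: [vomhahidi] → [vomhahizi]
  D Regressive Voicing Assimilation: no change — [vomhahizi]
  E h-Deletion: [vomhahizi] → [vomahizi]
/sezlave/:
  A Word-Final Devoicing: no change — [sezlave]
  B Final Vowel Raising: [sezlave] → [sezlavi]
  C Spirantization: no change — [sezlavi]
  D Regressive Voicing Assimilation: no change — [sezlavi]
  E h-Deletion: no change — [sezlavi]
/yovzudede/:
  A Word-Final Devoicing: no change — [yovzudede]
  B Final Vowel Raising: [yovzudede] → [yovzudedi]
  C Spirantization: [yovzudedi] → [yovzuzezi]
  D Regressive Voicing Assimilation: no change — [yovzuzezi]
  E h-Deletion: no change — [yovzuzezi]

[vomahizi], [sezlavi], [yovzuzezi]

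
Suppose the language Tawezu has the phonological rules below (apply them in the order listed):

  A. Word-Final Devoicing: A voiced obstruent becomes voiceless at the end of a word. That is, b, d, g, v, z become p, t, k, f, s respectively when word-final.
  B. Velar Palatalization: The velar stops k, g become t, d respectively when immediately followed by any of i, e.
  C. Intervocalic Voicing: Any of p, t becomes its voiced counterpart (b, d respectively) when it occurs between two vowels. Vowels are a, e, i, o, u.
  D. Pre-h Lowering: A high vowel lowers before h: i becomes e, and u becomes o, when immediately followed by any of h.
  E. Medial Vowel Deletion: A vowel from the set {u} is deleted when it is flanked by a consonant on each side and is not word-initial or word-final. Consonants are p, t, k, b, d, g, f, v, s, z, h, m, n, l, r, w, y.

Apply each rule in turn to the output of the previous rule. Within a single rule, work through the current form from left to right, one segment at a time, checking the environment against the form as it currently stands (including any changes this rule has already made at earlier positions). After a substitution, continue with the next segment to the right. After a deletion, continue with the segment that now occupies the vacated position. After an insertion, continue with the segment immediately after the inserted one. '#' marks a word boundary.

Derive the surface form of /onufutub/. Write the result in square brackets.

A Word-Final Devoicing: [onufutub] → [onufutup]
B Velar Palatalization: no change — [onufutup]
C Intervocalic Voicing: [onufutup] → [onufudup]
D Pre-h Lowering: no change — [onufudup]
E Medial Vowel Deletion: [onufudup] → [onfdp]

[onfdp]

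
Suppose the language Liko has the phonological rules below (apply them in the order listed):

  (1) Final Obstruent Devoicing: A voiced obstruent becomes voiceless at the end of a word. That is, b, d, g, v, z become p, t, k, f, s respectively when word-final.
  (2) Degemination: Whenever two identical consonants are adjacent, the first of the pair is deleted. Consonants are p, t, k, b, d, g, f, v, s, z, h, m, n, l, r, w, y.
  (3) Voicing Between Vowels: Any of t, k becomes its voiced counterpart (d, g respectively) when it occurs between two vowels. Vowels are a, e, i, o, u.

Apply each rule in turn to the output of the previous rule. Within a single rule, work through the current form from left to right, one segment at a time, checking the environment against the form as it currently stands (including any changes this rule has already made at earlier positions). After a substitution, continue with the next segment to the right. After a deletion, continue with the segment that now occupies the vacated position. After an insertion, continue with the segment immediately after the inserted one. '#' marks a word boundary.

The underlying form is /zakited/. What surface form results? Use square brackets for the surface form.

[zagidet]

(1) Final Obstruent Devoicing: [zakited] → [zakitet]
(2) Degemination: no change — [zakitet]
(3) Voicing Between Vowels: [zakitet] → [zagidet]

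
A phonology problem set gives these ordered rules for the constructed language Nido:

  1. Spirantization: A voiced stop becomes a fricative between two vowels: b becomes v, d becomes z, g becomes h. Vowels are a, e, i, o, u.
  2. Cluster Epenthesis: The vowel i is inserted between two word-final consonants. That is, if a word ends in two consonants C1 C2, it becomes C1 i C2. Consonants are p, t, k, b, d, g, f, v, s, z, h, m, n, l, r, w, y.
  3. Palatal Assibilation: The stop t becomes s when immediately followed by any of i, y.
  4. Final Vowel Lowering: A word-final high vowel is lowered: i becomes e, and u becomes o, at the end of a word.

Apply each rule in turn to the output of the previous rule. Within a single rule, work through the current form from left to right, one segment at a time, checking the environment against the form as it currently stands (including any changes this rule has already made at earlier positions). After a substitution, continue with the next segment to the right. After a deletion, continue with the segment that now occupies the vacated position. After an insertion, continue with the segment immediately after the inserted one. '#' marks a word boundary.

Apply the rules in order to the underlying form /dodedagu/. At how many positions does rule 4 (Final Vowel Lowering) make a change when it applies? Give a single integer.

1 Spirantization: [dodedagu] → [dozezahu]
2 Cluster Epenthesis: no change — [dozezahu]
3 Palatal Assibilation: no change — [dozezahu]
4 Final Vowel Lowering: [dozezahu] → [dozezaho]
Rule 4 changed 1 position(s).

1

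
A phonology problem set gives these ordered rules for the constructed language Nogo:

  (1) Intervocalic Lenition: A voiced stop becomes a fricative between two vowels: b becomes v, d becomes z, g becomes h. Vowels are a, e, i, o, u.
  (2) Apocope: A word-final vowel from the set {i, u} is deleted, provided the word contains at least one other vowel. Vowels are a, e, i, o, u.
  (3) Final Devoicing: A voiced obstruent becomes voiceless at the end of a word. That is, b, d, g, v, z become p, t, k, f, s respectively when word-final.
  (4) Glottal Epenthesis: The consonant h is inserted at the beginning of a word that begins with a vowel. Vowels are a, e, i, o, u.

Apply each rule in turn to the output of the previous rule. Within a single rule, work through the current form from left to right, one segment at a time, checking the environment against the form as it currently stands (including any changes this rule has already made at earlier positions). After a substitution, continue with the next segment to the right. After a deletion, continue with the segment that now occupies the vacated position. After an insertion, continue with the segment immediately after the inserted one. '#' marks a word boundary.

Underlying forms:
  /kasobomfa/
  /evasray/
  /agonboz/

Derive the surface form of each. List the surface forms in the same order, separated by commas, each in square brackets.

/kasobomfa/:
  (1) Intervocalic Lenition: [kasobomfa] → [kasovomfa]
  (2) Apocope: no change — [kasovomfa]
  (3) Final Devoicing: no change — [kasovomfa]
  (4) Glottal Epenthesis: no change — [kasovomfa]
/evasray/:
  (1) Intervocalic Lenition: no change — [evasray]
  (2) Apocope: no change — [evasray]
  (3) Final Devoicing: no change — [evasray]
  (4) Glottal Epenthesis: [evasray] → [hevasray]
/agonboz/:
  (1) Intervocalic Lenition: [agonboz] → [ahonboz]
  (2) Apocope: no change — [ahonboz]
  (3) Final Devoicing: [ahonboz] → [ahonbos]
  (4) Glottal Epenthesis: [ahonbos] → [hahonbos]

[kasovomfa], [hevasray], [hahonbos]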